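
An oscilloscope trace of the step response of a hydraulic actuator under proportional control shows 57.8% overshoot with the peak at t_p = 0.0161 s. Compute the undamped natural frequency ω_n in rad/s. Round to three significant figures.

ω_n ≈ 198 rad/s

From the overshoot, ζ = −ln(OS)/√(π²+ln²(OS)) = 0.172.
t_p = π/ω_d ⇒ ω_d = 195 rad/s; then ω_n = ω_d/√(1−ζ²) = 198 rad/s.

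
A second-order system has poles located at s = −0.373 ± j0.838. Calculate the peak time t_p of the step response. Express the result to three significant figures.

t_p ≈ 3.75 s

t_p = π/ω_d with ω_d = 0.838 (the imaginary part), so t_p = 3.75 s.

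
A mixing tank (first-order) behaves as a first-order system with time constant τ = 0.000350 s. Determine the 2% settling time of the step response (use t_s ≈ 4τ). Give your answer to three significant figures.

t_s ≈ 4τ = 0.00140 s.

t_s ≈ 0.00140 s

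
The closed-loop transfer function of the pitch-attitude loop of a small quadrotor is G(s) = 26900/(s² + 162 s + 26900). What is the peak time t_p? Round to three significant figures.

t_p ≈ 0.0220 s

Matching coefficients with s² + 2ζω_n s + ω_n² gives ω_n² = 26900 ⇒ ω_n = 164 rad/s, and ζ = 162/(2ω_n) = 0.494.
ω_d = 164·√(1 − 0.494²) = 143 rad/s. Then t_p = π/ω_d = 0.0220 s.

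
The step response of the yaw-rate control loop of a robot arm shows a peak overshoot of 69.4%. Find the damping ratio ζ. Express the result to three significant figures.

Inverting the overshoot relation: ζ = |ln 0.694|/√(π² + ln²0.694) = 0.115.

ζ ≈ 0.115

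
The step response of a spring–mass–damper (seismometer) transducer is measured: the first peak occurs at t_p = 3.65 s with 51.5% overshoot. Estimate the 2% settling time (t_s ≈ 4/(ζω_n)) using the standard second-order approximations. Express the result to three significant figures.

ζ from %OS: ζ = |ln 0.515|/√(π²+ln²0.515) = 0.207.
From t_p = π/ω_d, ω_d = π/3.65 = 0.861 rad/s, so ω_n = ω_d/√(1−ζ²) = 0.880 rad/s.
t_s ≈ 4/(ζω_n) = 4/(0.207·0.880) = 22.0 s.

t_s ≈ 22.0 s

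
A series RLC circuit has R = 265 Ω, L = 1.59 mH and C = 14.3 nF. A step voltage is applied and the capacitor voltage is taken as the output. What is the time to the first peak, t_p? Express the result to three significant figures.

t_p ≈ 0.0000163 s

For a series RLC circuit (capacitor voltage as output), ω_n = 1/√(LC) = 1/√(1.59 mH · 14.3 nF) = 210000 rad/s.
ζ = (R/2)·√(C/L) = (265/2)·√(14.3 nF/1.59 mH) = 0.397.
The damped frequency ω_d = ω_n√(1−ζ²) = 192000 rad/s. t_p = π/ω_d = 0.0000163 s.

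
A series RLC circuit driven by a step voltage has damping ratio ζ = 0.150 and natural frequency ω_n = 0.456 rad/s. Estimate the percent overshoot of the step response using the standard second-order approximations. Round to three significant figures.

For an underdamped second-order system, %OS = 100·exp(−πζ/√(1−ζ²)).
πζ/√(1−ζ²) = π·0.150/√(1−0.0225) = 0.4766, so %OS = 100·e^(−0.4766) = 62.1%.

%OS ≈ 62.1%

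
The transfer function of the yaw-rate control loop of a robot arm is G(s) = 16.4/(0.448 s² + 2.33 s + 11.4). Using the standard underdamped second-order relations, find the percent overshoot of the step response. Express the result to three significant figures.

%OS ≈ 15.1%

Dividing through by 0.448: denominator becomes s² + 5.201 s + 25.45.
So ω_n = √25.45 = 5.04 rad/s and ζ = 5.201/(2·5.04) = 0.516.
Overshoot: exp(−π·0.516/√(1−0.516²)) = 0.151, i.e. 15.1%.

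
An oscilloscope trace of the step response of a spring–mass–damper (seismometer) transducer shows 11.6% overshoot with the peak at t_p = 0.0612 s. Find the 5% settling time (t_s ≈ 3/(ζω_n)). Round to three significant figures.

t_s ≈ 0.0852 s

From the overshoot, ζ = −ln(OS)/√(π²+ln²(OS)) = 0.566.
From t_p = π/ω_d, ω_d = π/0.0612 = 51.3 rad/s, so ω_n = ω_d/√(1−ζ²) = 62.2 rad/s.
t_s ≈ 3/(ζω_n) = 3/(0.566·62.2) = 0.0852 s.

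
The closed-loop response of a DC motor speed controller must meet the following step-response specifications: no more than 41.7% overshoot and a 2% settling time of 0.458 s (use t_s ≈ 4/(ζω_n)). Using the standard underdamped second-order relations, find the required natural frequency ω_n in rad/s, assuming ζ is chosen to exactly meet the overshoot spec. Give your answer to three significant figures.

ω_n ≈ 32.6 rad/s

ζ = −ln(OS)/√(π² + (ln OS)²). With OS = 0.417, ln OS = −0.8747 and ζ = 0.8747/3.261 = 0.268.
From t_s ≈ 4/(ζω_n): ω_n = 4/(ζ·t_s) = 4/(0.268·0.458) = 32.6 rad/s.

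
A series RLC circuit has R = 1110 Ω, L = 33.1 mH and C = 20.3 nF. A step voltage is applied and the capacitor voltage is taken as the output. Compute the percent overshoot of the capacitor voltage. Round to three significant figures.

%OS ≈ 22.0%

For a series RLC circuit (capacitor voltage as output), ω_n = 1/√(LC) = 1/√(33.1 mH · 20.3 nF) = 38600 rad/s.
ζ = (R/2)·√(C/L) = (1110/2)·√(20.3 nF/33.1 mH) = 0.435.
Overshoot: exp(−π·0.435/√(1−0.435²)) = 0.220, i.e. 22.0%.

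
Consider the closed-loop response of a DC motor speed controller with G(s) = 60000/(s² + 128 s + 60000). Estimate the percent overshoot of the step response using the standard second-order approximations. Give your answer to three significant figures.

%OS ≈ 42.7%

Comparing the denominator to s² + 2ζω_n s + ω_n²: ω_n = √60000 = 245 rad/s, and 2ζω_n = 128 so ζ = 128/(2·245) = 0.261.
%OS = 100·exp(−πζ/√(1−ζ²)) = 42.7%.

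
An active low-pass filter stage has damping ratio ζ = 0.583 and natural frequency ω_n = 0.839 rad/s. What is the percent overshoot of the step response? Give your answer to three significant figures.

For an underdamped second-order system, %OS = 100·exp(−πζ/√(1−ζ²)).
πζ/√(1−ζ²) = π·0.583/√(1−0.340) = 2.254, so %OS = 100·e^(−2.254) = 10.5%.

%OS ≈ 10.5%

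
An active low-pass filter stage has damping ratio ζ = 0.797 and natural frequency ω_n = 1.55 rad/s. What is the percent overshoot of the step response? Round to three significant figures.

%OS ≈ 1.58%

For an underdamped second-order system, %OS = 100·exp(−πζ/√(1−ζ²)).
πζ/√(1−ζ²) = π·0.797/√(1−0.635) = 4.146, so %OS = 100·e^(−4.146) = 1.58%.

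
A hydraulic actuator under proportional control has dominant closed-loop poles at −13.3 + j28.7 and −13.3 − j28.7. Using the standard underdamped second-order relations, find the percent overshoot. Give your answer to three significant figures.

With σ = 13.3, ω_d = 28.7: ω_n = √(σ²+ω_d²) = 31.6 rad/s, ζ = σ/ω_n = 0.420.
Overshoot: exp(−π·0.420/√(1−0.420²)) = 0.233, i.e. 23.3%.

%OS ≈ 23.3%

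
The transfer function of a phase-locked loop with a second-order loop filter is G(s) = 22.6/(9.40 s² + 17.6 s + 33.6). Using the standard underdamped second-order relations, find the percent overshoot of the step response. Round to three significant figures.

Dividing through by 9.40: denominator becomes s² + 1.872 s + 3.574.
So ω_n = √3.574 = 1.89 rad/s and ζ = 1.872/(2·1.89) = 0.495.
%OS = 100·exp(−πζ/√(1−ζ²)) = 16.7%.

%OS ≈ 16.7%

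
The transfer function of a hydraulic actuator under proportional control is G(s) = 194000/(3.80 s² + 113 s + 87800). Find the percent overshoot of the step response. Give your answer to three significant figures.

%OS ≈ 73.4%

Dividing through by 3.80: denominator becomes s² + 29.74 s + 23110.
So ω_n = √23110 = 152 rad/s and ζ = 29.74/(2·152) = 0.0978.
Overshoot: exp(−π·0.0978/√(1−0.0978²)) = 0.734, i.e. 73.4%.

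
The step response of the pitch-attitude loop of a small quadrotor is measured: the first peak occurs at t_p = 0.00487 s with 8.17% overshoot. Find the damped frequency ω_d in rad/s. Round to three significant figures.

t_p = π/ω_d, so ω_d = π/0.00487 = 645 rad/s.

ω_d ≈ 645 rad/s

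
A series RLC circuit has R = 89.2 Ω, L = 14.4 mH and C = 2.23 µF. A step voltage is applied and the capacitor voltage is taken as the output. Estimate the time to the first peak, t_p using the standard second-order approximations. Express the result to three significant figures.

t_p ≈ 0.000677 s

For a series RLC circuit (capacitor voltage as output), ω_n = 1/√(LC) = 1/√(14.4 mH · 2.23 µF) = 5580 rad/s.
ζ = (R/2)·√(C/L) = (89.2/2)·√(2.23 µF/14.4 mH) = 0.555.
The damped frequency ω_d = ω_n√(1−ζ²) = 4640 rad/s. t_p = π/ω_d = 0.000677 s.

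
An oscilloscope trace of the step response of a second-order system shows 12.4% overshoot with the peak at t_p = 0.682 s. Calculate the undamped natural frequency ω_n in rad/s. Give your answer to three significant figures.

ζ from %OS: ζ = |ln 0.124|/√(π²+ln²0.124) = 0.553.
From t_p = π/ω_d, ω_d = π/0.682 = 4.61 rad/s, so ω_n = ω_d/√(1−ζ²) = 5.53 rad/s.

ω_n ≈ 5.53 rad/s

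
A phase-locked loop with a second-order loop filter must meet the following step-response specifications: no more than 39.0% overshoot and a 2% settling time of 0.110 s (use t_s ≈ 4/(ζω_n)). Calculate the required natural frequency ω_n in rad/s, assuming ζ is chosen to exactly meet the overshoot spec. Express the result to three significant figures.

ω_n ≈ 127 rad/s

From %OS = 100·exp(−πζ/√(1−ζ²)), invert to get ζ = −ln(OS)/√(π² + ln²(OS)) with OS = 0.390.
−ln 0.390 = 0.9416, so ζ = 0.9416/√(π² + 0.8866) = 0.287.
Then ω_n = 4/(ζ t_s) = 4/(0.287 × 0.110) = 127 rad/s.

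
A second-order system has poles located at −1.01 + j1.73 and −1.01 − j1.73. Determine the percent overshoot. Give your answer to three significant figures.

%OS ≈ 16.0%

The poles are at −σ ± jω_d with σ = 1.01 and ω_d = 1.73, so ω_n = √(σ²+ω_d²) = 2.00 rad/s and ζ = σ/ω_n = 0.504.
Overshoot: exp(−π·0.504/√(1−0.504²)) = 0.160, i.e. 16.0%.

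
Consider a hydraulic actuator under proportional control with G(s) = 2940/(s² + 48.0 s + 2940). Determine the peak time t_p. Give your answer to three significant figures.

ω_n = √2940 = 54.2 rad/s; ζ = 48.0/(2·54.2) = 0.443.
The damped frequency ω_d = ω_n√(1−ζ²) = 48.6 rad/s. Then t_p = π/ω_d = 0.0646 s.

t_p ≈ 0.0646 s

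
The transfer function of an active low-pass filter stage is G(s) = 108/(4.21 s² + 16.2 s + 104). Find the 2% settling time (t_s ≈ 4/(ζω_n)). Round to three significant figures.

Dividing through by 4.21: denominator becomes s² + 3.848 s + 24.70.
So ω_n = √24.70 = 4.97 rad/s and ζ = 3.848/(2·4.97) = 0.387.
t_s ≈ 4/(ζω_n) = 2.08 s.

t_s ≈ 2.08 s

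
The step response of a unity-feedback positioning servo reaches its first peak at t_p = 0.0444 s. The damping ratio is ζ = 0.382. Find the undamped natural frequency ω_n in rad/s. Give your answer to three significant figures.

Peak time t_p = π/ω_d, so ω_d = π/t_p = π/0.0444 = 70.8 rad/s.
ω_n = ω_d/√(1−ζ²) = 70.8/√0.854 = 76.6 rad/s.

ω_n ≈ 76.6 rad/s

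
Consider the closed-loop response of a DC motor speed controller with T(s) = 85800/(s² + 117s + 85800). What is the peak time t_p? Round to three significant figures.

t_p ≈ 0.0109 s

Comparing the denominator to s² + 2ζω_n s + ω_n²: ω_n = √85800 = 293 rad/s, and 2ζω_n = 117 so ζ = 117/(2·293) = 0.200.
The damped frequency ω_d = ω_n√(1−ζ²) = 287 rad/s. Then t_p = π/ω_d = 0.0109 s.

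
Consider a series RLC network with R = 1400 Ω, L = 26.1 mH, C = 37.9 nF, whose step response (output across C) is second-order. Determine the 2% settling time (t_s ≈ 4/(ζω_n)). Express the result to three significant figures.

For a series RLC circuit (capacitor voltage as output), ω_n = 1/√(LC) = 1/√(26.1 mH · 37.9 nF) = 31800 rad/s.
ζ = (R/2)·√(C/L) = (1400/2)·√(37.9 nF/26.1 mH) = 0.844.
t_s ≈ 4/(ζω_n) = 0.000149 s.

t_s ≈ 0.000149 s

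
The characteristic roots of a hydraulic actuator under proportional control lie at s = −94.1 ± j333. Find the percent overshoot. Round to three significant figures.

With σ = 94.1, ω_d = 333: ω_n = √(σ²+ω_d²) = 346 rad/s, ζ = σ/ω_n = 0.272.
Overshoot: exp(−π·0.272/√(1−0.272²)) = 0.412, i.e. 41.2%.

%OS ≈ 41.2%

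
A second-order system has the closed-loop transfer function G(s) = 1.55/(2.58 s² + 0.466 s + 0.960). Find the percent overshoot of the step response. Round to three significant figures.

%OS ≈ 62.5%

Dividing through by 2.58: denominator becomes s² + 0.1806 s + 0.3721.
So ω_n = √0.3721 = 0.610 rad/s and ζ = 0.1806/(2·0.610) = 0.148.
%OS = 100 e^{−πζ/√(1−ζ²)} with ζ = 0.148 gives 62.5%.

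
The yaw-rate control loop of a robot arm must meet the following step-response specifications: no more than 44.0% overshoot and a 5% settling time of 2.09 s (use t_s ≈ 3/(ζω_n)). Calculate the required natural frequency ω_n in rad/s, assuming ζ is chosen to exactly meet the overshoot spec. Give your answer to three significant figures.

ω_n ≈ 5.68 rad/s

ζ = −ln(OS)/√(π² + (ln OS)²). With OS = 0.440, ln OS = −0.8210 and ζ = 0.8210/3.247 = 0.253.
Then ω_n = 3/(ζ t_s) = 3/(0.253 × 2.09) = 5.68 rad/s.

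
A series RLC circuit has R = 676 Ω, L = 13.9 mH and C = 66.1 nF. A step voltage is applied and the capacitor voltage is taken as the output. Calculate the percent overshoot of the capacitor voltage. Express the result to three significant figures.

For a series RLC circuit (capacitor voltage as output), ω_n = 1/√(LC) = 1/√(13.9 mH · 66.1 nF) = 33000 rad/s.
ζ = (R/2)·√(C/L) = (676/2)·√(66.1 nF/13.9 mH) = 0.737.
%OS = 100·exp(−πζ/√(1−ζ²)) = 3.25%.

%OS ≈ 3.25%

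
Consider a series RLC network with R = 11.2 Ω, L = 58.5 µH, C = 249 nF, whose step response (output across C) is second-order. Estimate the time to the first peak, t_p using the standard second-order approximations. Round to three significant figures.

For a series RLC circuit (capacitor voltage as output), ω_n = 1/√(LC) = 1/√(58.5 µH · 249 nF) = 262000 rad/s.
ζ = (R/2)·√(C/L) = (11.2/2)·√(249 nF/58.5 µH) = 0.365.
ω_d = ω_n√(1−ζ²) = 244000 rad/s. t_p = π/ω_d = 0.0000129 s.

t_p ≈ 0.0000129 s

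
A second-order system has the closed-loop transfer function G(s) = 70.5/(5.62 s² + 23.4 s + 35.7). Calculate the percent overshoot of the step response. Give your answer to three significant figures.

%OS ≈ 1.00%

Dividing through by 5.62: denominator becomes s² + 4.164 s + 6.352.
So ω_n = √6.352 = 2.52 rad/s and ζ = 4.164/(2·2.52) = 0.826.
%OS = 100·exp(−πζ/√(1−ζ²)) = 1.00%.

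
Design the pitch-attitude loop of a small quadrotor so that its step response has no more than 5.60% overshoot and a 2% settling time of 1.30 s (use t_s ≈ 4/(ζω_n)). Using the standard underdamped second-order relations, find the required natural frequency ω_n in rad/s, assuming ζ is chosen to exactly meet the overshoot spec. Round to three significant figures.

ζ = −ln(OS)/√(π² + (ln OS)²). With OS = 0.0560, ln OS = −2.882 and ζ = 2.882/4.264 = 0.676.
Then ω_n = 4/(ζ t_s) = 4/(0.676 × 1.30) = 4.55 rad/s.

ω_n ≈ 4.55 rad/s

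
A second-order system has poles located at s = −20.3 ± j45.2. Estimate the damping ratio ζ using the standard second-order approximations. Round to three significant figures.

ζ ≈ 0.410

|pole| = ω_n = √(20.3² + 45.2²) = 49.5 rad/s; ζ = cos θ = σ/ω_n = 0.410.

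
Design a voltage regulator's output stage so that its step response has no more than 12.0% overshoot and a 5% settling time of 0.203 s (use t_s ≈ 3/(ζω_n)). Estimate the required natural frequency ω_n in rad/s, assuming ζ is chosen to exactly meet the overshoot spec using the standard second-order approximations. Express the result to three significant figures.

ζ = −ln(OS)/√(π² + (ln OS)²). With OS = 0.120, ln OS = −2.120 and ζ = 2.120/3.790 = 0.559.
From t_s ≈ 3/(ζω_n): ω_n = 3/(ζ·t_s) = 3/(0.559·0.203) = 26.4 rad/s.

ω_n ≈ 26.4 rad/s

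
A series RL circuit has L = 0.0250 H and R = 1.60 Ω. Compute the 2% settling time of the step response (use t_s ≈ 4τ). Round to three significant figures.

t_s ≈ 0.0625 s

τ = L/R = 0.0250/1.60 = 0.0156 s.
t_s ≈ 4τ = 0.0625 s.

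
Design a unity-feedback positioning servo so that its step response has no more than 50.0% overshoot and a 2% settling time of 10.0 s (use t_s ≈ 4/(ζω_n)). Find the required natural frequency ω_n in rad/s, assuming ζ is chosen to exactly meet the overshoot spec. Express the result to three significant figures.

ω_n ≈ 1.86 rad/s

Inverting the overshoot relation: ζ = |ln 0.500|/√(π² + ln²0.500) = 0.215.
Then ω_n = 4/(ζ t_s) = 4/(0.215 × 10.0) = 1.86 rad/s.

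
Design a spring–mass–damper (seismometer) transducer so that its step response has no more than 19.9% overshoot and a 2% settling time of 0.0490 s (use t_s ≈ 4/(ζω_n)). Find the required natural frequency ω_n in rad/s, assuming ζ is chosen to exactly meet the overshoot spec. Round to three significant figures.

From %OS = 100·exp(−πζ/√(1−ζ²)), invert to get ζ = −ln(OS)/√(π² + ln²(OS)) with OS = 0.199.
−ln 0.199 = 1.614, so ζ = 1.614/√(π² + 2.606) = 0.457.
Then ω_n = 4/(ζ t_s) = 4/(0.457 × 0.0490) = 179 rad/s.

ω_n ≈ 179 rad/s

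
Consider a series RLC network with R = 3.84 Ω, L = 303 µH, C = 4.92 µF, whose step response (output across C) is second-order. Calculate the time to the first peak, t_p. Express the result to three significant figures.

t_p ≈ 0.000125 s

For a series RLC circuit (capacitor voltage as output), ω_n = 1/√(LC) = 1/√(303 µH · 4.92 µF) = 25900 rad/s.
ζ = (R/2)·√(C/L) = (3.84/2)·√(4.92 µF/303 µH) = 0.245.
ω_d = 25900·√(1 − 0.245²) = 25100 rad/s. t_p = π/ω_d = 0.000125 s.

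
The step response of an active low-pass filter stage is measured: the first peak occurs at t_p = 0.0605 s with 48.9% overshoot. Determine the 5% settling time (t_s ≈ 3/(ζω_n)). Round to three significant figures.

t_s ≈ 0.254 s

The overshoot fixes ζ = −ln(OS)/√(π²+ln²(OS)) = 0.222.
From t_p = π/ω_d, ω_d = π/0.0605 = 51.9 rad/s, so ω_n = ω_d/√(1−ζ²) = 53.3 rad/s.
t_s ≈ 3/(ζω_n) = 3/(0.222·53.3) = 0.254 s.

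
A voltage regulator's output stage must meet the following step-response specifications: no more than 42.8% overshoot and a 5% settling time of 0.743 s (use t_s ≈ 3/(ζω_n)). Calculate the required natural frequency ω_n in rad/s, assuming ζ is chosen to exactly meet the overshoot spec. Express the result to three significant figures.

From %OS = 100·exp(−πζ/√(1−ζ²)), invert to get ζ = −ln(OS)/√(π² + ln²(OS)) with OS = 0.428.
−ln 0.428 = 0.8486, so ζ = 0.8486/√(π² + 0.7202) = 0.261.
From t_s ≈ 3/(ζω_n): ω_n = 3/(ζ·t_s) = 3/(0.261·0.743) = 15.5 rad/s.

ω_n ≈ 15.5 rad/s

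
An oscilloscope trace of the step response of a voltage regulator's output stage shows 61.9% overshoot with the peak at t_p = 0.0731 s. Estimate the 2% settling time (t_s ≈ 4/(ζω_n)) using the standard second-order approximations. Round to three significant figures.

The overshoot fixes ζ = −ln(OS)/√(π²+ln²(OS)) = 0.151.
t_p = π/ω_d ⇒ ω_d = 43.0 rad/s; then ω_n = ω_d/√(1−ζ²) = 43.5 rad/s.
t_s ≈ 4/(ζω_n) = 4/(0.151·43.5) = 0.610 s.

t_s ≈ 0.610 s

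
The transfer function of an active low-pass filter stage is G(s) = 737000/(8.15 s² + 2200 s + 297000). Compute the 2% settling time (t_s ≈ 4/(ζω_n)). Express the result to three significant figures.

Dividing through by 8.15: denominator becomes s² + 269.9 s + 36440.
So ω_n = √36440 = 191 rad/s and ζ = 269.9/(2·191) = 0.707.
t_s ≈ 4/(ζω_n) = 0.0296 s.

t_s ≈ 0.0296 s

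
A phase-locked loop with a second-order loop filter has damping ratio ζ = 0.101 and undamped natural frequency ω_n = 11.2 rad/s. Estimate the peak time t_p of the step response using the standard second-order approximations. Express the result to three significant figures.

t_p ≈ 0.282 s

The damped frequency is ω_d = ω_n√(1−ζ²) = 11.2·√(1−0.0102) = 11.1 rad/s.
Peak time t_p = π/ω_d = π/11.1 = 0.282 s.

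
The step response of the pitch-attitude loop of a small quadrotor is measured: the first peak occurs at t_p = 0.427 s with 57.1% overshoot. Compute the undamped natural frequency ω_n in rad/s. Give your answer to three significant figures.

ζ from %OS: ζ = |ln 0.571|/√(π²+ln²0.571) = 0.176.
From t_p = π/ω_d, ω_d = π/0.427 = 7.36 rad/s, so ω_n = ω_d/√(1−ζ²) = 7.47 rad/s.

ω_n ≈ 7.47 rad/s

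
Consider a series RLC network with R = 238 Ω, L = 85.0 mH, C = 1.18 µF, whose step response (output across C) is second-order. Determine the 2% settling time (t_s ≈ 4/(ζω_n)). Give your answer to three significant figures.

For a series RLC circuit (capacitor voltage as output), ω_n = 1/√(LC) = 1/√(85.0 mH · 1.18 µF) = 3160 rad/s.
ζ = (R/2)·√(C/L) = (238/2)·√(1.18 µF/85.0 mH) = 0.443.
t_s ≈ 4/(ζω_n) = 0.00286 s.

t_s ≈ 0.00286 s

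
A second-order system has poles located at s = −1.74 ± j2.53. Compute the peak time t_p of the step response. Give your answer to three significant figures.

t_p ≈ 1.24 s

t_p = π/ω_d with ω_d = 2.53 (the imaginary part), so t_p = 1.24 s.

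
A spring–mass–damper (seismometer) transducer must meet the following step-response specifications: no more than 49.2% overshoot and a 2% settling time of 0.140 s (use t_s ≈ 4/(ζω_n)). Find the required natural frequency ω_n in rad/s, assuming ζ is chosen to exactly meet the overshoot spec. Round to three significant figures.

ζ = −ln(OS)/√(π² + (ln OS)²). With OS = 0.492, ln OS = −0.7093 and ζ = 0.7093/3.221 = 0.220.
Then ω_n = 4/(ζ t_s) = 4/(0.220 × 0.140) = 130 rad/s.

ω_n ≈ 130 rad/s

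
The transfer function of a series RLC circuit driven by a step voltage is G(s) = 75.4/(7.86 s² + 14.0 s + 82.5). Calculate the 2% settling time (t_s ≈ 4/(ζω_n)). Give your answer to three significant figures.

Dividing through by 7.86: denominator becomes s² + 1.781 s + 10.50.
So ω_n = √10.50 = 3.24 rad/s and ζ = 1.781/(2·3.24) = 0.275.
t_s ≈ 4/(ζω_n) = 4.49 s.

t_s ≈ 4.49 s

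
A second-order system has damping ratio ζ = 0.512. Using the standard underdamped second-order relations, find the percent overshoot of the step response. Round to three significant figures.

For an underdamped second-order system, %OS = 100·exp(−πζ/√(1−ζ²)).
πζ/√(1−ζ²) = π·0.512/√(1−0.262) = 1.873, so %OS = 100·e^(−1.873) = 15.4%.

%OS ≈ 15.4%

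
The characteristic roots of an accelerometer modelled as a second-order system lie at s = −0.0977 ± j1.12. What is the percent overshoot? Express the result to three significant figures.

%OS ≈ 76.0%

With σ = 0.0977, ω_d = 1.12: ω_n = √(σ²+ω_d²) = 1.12 rad/s, ζ = σ/ω_n = 0.0869.
%OS = 100 e^{−πζ/√(1−ζ²)} with ζ = 0.0869 gives 76.0%.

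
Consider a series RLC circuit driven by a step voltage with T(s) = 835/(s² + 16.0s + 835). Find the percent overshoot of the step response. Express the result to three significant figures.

%OS ≈ 40.4%

Matching coefficients with s² + 2ζω_n s + ω_n² gives ω_n² = 835 ⇒ ω_n = 28.9 rad/s, and ζ = 16.0/(2ω_n) = 0.277.
%OS = 100 e^{−πζ/√(1−ζ²)} with ζ = 0.277 gives 40.4%.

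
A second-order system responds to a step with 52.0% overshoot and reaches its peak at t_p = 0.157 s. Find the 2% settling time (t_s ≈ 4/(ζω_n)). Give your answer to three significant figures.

t_s ≈ 0.960 s

ζ from %OS: ζ = |ln 0.520|/√(π²+ln²0.520) = 0.204.
t_p = π/ω_d ⇒ ω_d = 20.0 rad/s; then ω_n = ω_d/√(1−ζ²) = 20.4 rad/s.
t_s ≈ 4/(ζω_n) = 4/(0.204·20.4) = 0.960 s.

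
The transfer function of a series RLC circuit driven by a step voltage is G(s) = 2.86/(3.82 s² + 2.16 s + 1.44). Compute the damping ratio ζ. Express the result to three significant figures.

Dividing through by 3.82: denominator becomes s² + 0.5654 s + 0.3770.
So ω_n = √0.3770 = 0.614 rad/s and ζ = 0.5654/(2·0.614) = 0.460.

ζ ≈ 0.460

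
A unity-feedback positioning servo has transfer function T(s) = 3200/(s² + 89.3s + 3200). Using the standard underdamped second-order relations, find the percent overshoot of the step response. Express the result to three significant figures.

%OS ≈ 1.76%

ω_n = √3200 = 56.6 rad/s; ζ = 89.3/(2·56.6) = 0.789.
%OS = 100·exp(−πζ/√(1−ζ²)) = 1.76%.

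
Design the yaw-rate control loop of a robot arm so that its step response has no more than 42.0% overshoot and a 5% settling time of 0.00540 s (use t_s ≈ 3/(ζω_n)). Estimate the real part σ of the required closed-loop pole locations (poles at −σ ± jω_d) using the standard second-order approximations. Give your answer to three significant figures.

The settling-time spec alone fixes σ = ζω_n = 3/t_s = 3/0.00540 = 556.
(Overshoot then fixes ζ = 0.266 and hence ω_d = σ·√(1−ζ²)/ζ = 2010 rad/s.)

σ ≈ 556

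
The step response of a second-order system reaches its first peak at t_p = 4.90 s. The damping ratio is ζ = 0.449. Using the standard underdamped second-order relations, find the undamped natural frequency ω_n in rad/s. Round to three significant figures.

ω_n ≈ 0.718 rad/s

Peak time t_p = π/ω_d, so ω_d = π/t_p = π/4.90 = 0.641 rad/s.
ω_n = ω_d/√(1−ζ²) = 0.641/√0.798 = 0.718 rad/s.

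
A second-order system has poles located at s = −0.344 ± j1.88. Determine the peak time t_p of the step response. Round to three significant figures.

t_p = π/ω_d with ω_d = 1.88 (the imaginary part), so t_p = 1.67 s.

t_p ≈ 1.67 s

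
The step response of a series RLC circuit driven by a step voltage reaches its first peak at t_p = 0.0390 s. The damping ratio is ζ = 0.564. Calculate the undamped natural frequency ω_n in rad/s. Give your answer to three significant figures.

ω_n ≈ 97.5 rad/s

Peak time t_p = π/ω_d, so ω_d = π/t_p = π/0.0390 = 80.6 rad/s.
ω_n = ω_d/√(1−ζ²) = 80.6/√0.682 = 97.5 rad/s.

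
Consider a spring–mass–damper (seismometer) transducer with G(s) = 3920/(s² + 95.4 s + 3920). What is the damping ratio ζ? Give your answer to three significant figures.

ζ ≈ 0.762

Comparing the denominator to s² + 2ζω_n s + ω_n²: ω_n = √3920 = 62.6 rad/s, and 2ζω_n = 95.4 so ζ = 95.4/(2·62.6) = 0.762.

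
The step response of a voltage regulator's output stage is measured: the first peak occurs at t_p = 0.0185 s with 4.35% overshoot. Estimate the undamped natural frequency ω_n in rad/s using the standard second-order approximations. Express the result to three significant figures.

ω_n ≈ 240 rad/s

ζ from %OS: ζ = |ln 0.0435|/√(π²+ln²0.0435) = 0.706.
From t_p = π/ω_d, ω_d = π/0.0185 = 170 rad/s, so ω_n = ω_d/√(1−ζ²) = 240 rad/s.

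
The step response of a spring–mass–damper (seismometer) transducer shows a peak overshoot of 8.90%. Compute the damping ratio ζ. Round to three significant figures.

Inverting the overshoot relation: ζ = |ln 0.0890|/√(π² + ln²0.0890) = 0.610.

ζ ≈ 0.610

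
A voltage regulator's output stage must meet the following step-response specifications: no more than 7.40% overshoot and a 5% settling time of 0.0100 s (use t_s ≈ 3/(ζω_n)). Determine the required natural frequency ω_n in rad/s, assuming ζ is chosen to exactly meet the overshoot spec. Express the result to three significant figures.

Inverting the overshoot relation: ζ = |ln 0.0740|/√(π² + ln²0.0740) = 0.638.
Then ω_n = 3/(ζ t_s) = 3/(0.638 × 0.0100) = 470 rad/s.

ω_n ≈ 470 rad/s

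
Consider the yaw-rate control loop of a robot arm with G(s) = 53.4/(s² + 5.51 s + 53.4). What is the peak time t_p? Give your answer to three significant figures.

t_p ≈ 0.464 s

Comparing the denominator to s² + 2ζω_n s + ω_n²: ω_n = √53.4 = 7.31 rad/s, and 2ζω_n = 5.51 so ζ = 5.51/(2·7.31) = 0.377.
ω_d = ω_n√(1−ζ²) = 6.77 rad/s. Then t_p = π/ω_d = 0.464 s.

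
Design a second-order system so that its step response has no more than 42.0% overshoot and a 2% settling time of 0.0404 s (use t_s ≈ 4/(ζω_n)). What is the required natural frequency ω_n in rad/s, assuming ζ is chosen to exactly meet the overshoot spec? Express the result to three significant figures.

Inverting the overshoot relation: ζ = |ln 0.420|/√(π² + ln²0.420) = 0.266.
From t_s ≈ 4/(ζω_n): ω_n = 4/(ζ·t_s) = 4/(0.266·0.0404) = 372 rad/s.

ω_n ≈ 372 rad/s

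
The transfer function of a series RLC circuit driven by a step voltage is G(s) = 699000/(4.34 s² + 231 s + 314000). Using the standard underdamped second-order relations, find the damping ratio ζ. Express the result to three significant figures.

Dividing through by 4.34: denominator becomes s² + 53.23 s + 72350.
So ω_n = √72350 = 269 rad/s and ζ = 53.23/(2·269) = 0.0989.

ζ ≈ 0.0989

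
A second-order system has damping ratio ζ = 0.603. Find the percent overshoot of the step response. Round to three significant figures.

%OS ≈ 9.30%

For an underdamped second-order system, %OS = 100·exp(−πζ/√(1−ζ²)).
πζ/√(1−ζ²) = π·0.603/√(1−0.364) = 2.375, so %OS = 100·e^(−2.375) = 9.30%.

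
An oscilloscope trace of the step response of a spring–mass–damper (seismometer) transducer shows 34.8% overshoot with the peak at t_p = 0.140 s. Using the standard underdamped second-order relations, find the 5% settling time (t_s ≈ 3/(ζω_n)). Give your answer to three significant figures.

t_s ≈ 0.398 s

ζ from %OS: ζ = |ln 0.348|/√(π²+ln²0.348) = 0.318.
From t_p = π/ω_d, ω_d = π/0.140 = 22.4 rad/s, so ω_n = ω_d/√(1−ζ²) = 23.7 rad/s.
t_s ≈ 3/(ζω_n) = 3/(0.318·23.7) = 0.398 s.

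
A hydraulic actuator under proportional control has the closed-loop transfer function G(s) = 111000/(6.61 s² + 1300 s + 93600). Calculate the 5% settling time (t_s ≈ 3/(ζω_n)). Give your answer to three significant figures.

Dividing through by 6.61: denominator becomes s² + 196.7 s + 14160.
So ω_n = √14160 = 119 rad/s and ζ = 196.7/(2·119) = 0.826.
t_s ≈ 3/(ζω_n) = 0.0305 s.

t_s ≈ 0.0305 s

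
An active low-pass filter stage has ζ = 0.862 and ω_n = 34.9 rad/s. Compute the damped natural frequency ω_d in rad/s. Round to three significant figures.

ω_d = ω_n√(1−ζ²) = 34.9·√0.257 = 17.7 rad/s.

ω_d ≈ 17.7 rad/s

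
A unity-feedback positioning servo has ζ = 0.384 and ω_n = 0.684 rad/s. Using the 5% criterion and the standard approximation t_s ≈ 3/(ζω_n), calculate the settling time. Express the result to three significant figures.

t_s ≈ 3/(ζω_n) = 3/(0.384 × 0.684) = 11.4 s.

t_s ≈ 11.4 s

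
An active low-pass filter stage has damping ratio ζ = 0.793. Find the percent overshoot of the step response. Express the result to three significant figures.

%OS ≈ 1.68%

For an underdamped second-order system, %OS = 100·exp(−πζ/√(1−ζ²)).
πζ/√(1−ζ²) = π·0.793/√(1−0.629) = 4.089, so %OS = 100·e^(−4.089) = 1.68%.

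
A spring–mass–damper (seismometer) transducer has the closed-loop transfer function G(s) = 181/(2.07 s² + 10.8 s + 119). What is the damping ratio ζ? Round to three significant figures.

Dividing through by 2.07: denominator becomes s² + 5.217 s + 57.49.
So ω_n = √57.49 = 7.58 rad/s and ζ = 5.217/(2·7.58) = 0.344.

ζ ≈ 0.344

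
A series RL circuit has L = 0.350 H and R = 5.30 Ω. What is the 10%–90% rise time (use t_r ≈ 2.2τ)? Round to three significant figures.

τ = L/R = 0.350/5.30 = 0.0660 s.
t_r ≈ 2.2τ = 0.145 s.

t_r ≈ 0.145 s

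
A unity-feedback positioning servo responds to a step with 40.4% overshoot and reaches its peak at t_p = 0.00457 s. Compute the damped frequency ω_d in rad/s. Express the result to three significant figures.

ω_d ≈ 687 rad/s

t_p = π/ω_d, so ω_d = π/0.00457 = 687 rad/s.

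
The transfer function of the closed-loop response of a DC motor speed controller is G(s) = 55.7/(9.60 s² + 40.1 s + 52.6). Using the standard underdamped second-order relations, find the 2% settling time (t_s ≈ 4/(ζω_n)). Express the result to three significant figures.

t_s ≈ 1.92 s

Dividing through by 9.60: denominator becomes s² + 4.177 s + 5.479.
So ω_n = √5.479 = 2.34 rad/s and ζ = 4.177/(2·2.34) = 0.892.
t_s ≈ 4/(ζω_n) = 1.92 s.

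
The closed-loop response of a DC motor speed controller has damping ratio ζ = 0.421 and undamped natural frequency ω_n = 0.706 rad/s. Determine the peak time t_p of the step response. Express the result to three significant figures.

The damped frequency is ω_d = ω_n√(1−ζ²) = 0.706·√(1−0.177) = 0.640 rad/s.
Peak time t_p = π/ω_d = π/0.640 = 4.91 s.

t_p ≈ 4.91 s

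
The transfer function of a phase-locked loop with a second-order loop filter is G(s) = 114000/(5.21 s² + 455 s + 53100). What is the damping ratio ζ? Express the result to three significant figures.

Dividing through by 5.21: denominator becomes s² + 87.33 s + 10190.
So ω_n = √10190 = 101 rad/s and ζ = 87.33/(2·101) = 0.433.

ζ ≈ 0.433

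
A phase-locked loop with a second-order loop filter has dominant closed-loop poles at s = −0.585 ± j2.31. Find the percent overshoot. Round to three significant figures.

With σ = 0.585, ω_d = 2.31: ω_n = √(σ²+ω_d²) = 2.38 rad/s, ζ = σ/ω_n = 0.245.
%OS = 100·exp(−πζ/√(1−ζ²)) = 45.1%.

%OS ≈ 45.1%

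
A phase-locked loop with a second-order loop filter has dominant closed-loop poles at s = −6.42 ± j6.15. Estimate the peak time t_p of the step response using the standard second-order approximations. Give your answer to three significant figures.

t_p ≈ 0.511 s

t_p = π/ω_d with ω_d = 6.15 (the imaginary part), so t_p = 0.511 s.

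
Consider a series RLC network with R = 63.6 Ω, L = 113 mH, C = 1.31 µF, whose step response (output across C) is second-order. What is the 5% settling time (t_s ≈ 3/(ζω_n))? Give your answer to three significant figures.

t_s ≈ 0.0107 s

For a series RLC circuit (capacitor voltage as output), ω_n = 1/√(LC) = 1/√(113 mH · 1.31 µF) = 2600 rad/s.
ζ = (R/2)·√(C/L) = (63.6/2)·√(1.31 µF/113 mH) = 0.108.
t_s ≈ 3/(ζω_n) = 0.0107 s.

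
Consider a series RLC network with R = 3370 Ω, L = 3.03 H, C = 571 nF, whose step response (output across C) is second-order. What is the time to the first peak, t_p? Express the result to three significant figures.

For a series RLC circuit (capacitor voltage as output), ω_n = 1/√(LC) = 1/√(3.03 H · 571 nF) = 760 rad/s.
ζ = (R/2)·√(C/L) = (3370/2)·√(571 nF/3.03 H) = 0.731.
The damped frequency ω_d = ω_n√(1−ζ²) = 518 rad/s. t_p = π/ω_d = 0.00606 s.

t_p ≈ 0.00606 s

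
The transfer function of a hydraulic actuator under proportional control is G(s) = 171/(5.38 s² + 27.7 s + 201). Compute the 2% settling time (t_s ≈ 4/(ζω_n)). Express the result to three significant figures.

Dividing through by 5.38: denominator becomes s² + 5.149 s + 37.36.
So ω_n = √37.36 = 6.11 rad/s and ζ = 5.149/(2·6.11) = 0.421.
t_s ≈ 4/(ζω_n) = 1.55 s.

t_s ≈ 1.55 s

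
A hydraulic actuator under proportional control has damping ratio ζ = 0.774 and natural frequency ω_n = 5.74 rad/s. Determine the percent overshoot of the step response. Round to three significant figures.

For an underdamped second-order system, %OS = 100·exp(−πζ/√(1−ζ²)).
πζ/√(1−ζ²) = π·0.774/√(1−0.599) = 3.840, so %OS = 100·e^(−3.840) = 2.15%.

%OS ≈ 2.15%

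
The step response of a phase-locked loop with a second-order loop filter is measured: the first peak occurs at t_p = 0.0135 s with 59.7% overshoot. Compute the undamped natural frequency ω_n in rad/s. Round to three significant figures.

ω_n ≈ 236 rad/s

The overshoot fixes ζ = −ln(OS)/√(π²+ln²(OS)) = 0.162.
From t_p = π/ω_d, ω_d = π/0.0135 = 233 rad/s, so ω_n = ω_d/√(1−ζ²) = 236 rad/s.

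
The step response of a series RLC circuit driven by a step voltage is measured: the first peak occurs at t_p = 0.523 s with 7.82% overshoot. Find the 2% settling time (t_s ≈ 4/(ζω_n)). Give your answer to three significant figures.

t_s ≈ 0.821 s

ζ from %OS: ζ = |ln 0.0782|/√(π²+ln²0.0782) = 0.630.
From t_p = π/ω_d, ω_d = π/0.523 = 6.01 rad/s, so ω_n = ω_d/√(1−ζ²) = 7.73 rad/s.
t_s ≈ 4/(ζω_n) = 4/(0.630·7.73) = 0.821 s.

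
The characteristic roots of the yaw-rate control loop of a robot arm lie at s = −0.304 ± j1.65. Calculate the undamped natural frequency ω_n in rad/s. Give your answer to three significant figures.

|pole| = ω_n = √(0.304² + 1.65²) = 1.68 rad/s; ζ = cos θ = σ/ω_n = 0.181.

ω_n ≈ 1.68 rad/s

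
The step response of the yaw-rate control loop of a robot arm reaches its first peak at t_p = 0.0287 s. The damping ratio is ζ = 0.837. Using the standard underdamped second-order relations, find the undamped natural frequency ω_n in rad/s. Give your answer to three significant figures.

ω_n ≈ 200 rad/s

Peak time t_p = π/ω_d, so ω_d = π/t_p = π/0.0287 = 109 rad/s.
ω_n = ω_d/√(1−ζ²) = 109/√0.299 = 200 rad/s.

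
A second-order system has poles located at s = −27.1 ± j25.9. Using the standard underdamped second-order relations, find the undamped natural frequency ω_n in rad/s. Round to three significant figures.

|pole| = ω_n = √(27.1² + 25.9²) = 37.5 rad/s; ζ = cos θ = σ/ω_n = 0.723.

ω_n ≈ 37.5 rad/s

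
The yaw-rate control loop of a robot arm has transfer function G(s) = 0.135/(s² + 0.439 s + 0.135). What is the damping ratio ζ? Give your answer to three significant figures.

ω_n = √0.135 = 0.367 rad/s; ζ = 0.439/(2·0.367) = 0.597.

ζ ≈ 0.597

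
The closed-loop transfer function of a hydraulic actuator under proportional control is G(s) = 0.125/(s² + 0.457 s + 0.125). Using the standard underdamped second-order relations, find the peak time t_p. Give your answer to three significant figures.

t_p ≈ 11.6 s

Comparing the denominator to s² + 2ζω_n s + ω_n²: ω_n = √0.125 = 0.354 rad/s, and 2ζω_n = 0.457 so ζ = 0.457/(2·0.354) = 0.646.
The damped frequency ω_d = ω_n√(1−ζ²) = 0.270 rad/s. Then t_p = π/ω_d = 11.6 s.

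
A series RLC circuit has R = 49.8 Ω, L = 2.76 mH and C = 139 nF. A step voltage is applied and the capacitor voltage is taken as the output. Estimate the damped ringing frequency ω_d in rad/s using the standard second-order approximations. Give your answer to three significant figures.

For a series RLC circuit (capacitor voltage as output), ω_n = 1/√(LC) = 1/√(2.76 mH · 139 nF) = 51100 rad/s.
ζ = (R/2)·√(C/L) = (49.8/2)·√(139 nF/2.76 mH) = 0.177.
ω_d = 51100·√(1 − 0.177²) = 50300 rad/s.

ω_d ≈ 50300 rad/s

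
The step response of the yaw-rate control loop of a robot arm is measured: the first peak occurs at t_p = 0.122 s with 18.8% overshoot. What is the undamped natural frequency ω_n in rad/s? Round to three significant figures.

ω_n ≈ 29.2 rad/s

From the overshoot, ζ = −ln(OS)/√(π²+ln²(OS)) = 0.470.
t_p = π/ω_d ⇒ ω_d = 25.8 rad/s; then ω_n = ω_d/√(1−ζ²) = 29.2 rad/s.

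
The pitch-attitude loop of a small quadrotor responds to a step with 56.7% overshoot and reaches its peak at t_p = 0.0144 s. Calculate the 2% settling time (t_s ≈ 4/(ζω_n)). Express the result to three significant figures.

ζ from %OS: ζ = |ln 0.567|/√(π²+ln²0.567) = 0.178.
t_p = π/ω_d ⇒ ω_d = 218 rad/s; then ω_n = ω_d/√(1−ζ²) = 222 rad/s.
t_s ≈ 4/(ζω_n) = 4/(0.178·222) = 0.102 s.

t_s ≈ 0.102 s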